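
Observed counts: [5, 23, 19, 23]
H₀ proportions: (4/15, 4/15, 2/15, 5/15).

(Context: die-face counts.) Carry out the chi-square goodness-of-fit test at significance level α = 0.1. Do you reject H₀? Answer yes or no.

reject H₀: yes

n = 70; E_i = n·p_i = [18.67, 18.67, 9.33, 23.33]
χ² = (5−18.67)²/18.67 + (23−18.67)²/18.67 + (19−9.33)²/9.33 + (23−23.33)²/23.33 = 21.0286
df = 3
p-value (upper-tail) = 0.00010
At α=0.1: p < α → reject H₀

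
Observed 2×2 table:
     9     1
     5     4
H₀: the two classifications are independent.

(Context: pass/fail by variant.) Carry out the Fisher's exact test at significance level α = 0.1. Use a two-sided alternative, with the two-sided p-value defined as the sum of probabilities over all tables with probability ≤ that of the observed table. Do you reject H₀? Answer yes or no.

Margins: r₁=10, r₂=9, c₁=14, c₂=5, n=19
p_obs = C(10,9)·C(9,5)/C(19,14); sum pmf over tables with pmf ≤ p_obs
p-value (two-sided) = 0.14087
At α=0.1: p ≥ α → fail to reject H₀

reject H₀: no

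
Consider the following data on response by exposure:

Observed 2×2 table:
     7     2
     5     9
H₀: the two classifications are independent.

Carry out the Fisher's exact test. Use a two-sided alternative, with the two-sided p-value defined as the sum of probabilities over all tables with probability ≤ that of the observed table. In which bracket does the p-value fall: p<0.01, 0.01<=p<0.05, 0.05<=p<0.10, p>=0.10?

p-value bracket: 0.05<=p<0.10

Margins: r₁=9, r₂=14, c₁=12, c₂=11, n=23
p_obs = C(9,7)·C(14,5)/C(23,12); sum pmf over tables with pmf ≤ p_obs
p-value (two-sided) = 0.08938
→ bracket: 0.05<=p<0.10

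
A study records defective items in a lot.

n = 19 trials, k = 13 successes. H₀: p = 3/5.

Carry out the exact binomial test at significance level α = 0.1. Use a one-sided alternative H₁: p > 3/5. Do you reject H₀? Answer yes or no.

Exact binomial: n=19, k=13, p₀=3/5=0.6000
P(X≥13) from Σ C(n,i)·p₀^i·(1−p₀)^(n−i)
p-value (one-sided, H₁ greater) = 0.30807
At α=0.1: p ≥ α → fail to reject H₀

reject H₀: no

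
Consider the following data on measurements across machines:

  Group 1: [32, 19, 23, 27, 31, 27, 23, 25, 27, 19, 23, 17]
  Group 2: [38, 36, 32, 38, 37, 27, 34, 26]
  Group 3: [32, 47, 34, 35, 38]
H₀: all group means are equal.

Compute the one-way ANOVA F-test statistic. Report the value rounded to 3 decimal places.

test statistic = 14.897

Group means [24.42, 33.50, 37.20], grand mean 29.880
SSB = Σnᵢ(x̄ᵢ−x̄)² = 730.923; SSW = ΣΣ(x−x̄ᵢ)² = 539.717
MSB = 730.923/2 = 365.4617; MSW = 539.717/22 = 24.5326
F = MSB/MSW = 14.8970
df = (2, 22)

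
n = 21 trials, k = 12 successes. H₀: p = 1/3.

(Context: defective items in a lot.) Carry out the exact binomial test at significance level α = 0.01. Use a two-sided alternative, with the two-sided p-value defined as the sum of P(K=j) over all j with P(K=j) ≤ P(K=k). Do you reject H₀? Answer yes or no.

reject H₀: no

Exact binomial: n=21, k=12, p₀=1/3=0.3333
P(X=j) = C(n,j)·p₀^j·(1−p₀)^(n−j); p = Σ P(X=j) over j with P(X=j) ≤ P(X=12)
p-value (two-sided) = 0.03403
At α=0.01: p ≥ α → fail to reject H₀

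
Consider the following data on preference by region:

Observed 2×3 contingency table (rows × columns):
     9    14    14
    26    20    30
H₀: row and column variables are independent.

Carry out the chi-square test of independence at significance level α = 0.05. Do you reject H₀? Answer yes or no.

Row totals [37, 76], col totals [35, 34, 44], n=113
χ² = (9−11.46)²/11.46 + (14−11.13)²/11.13 + (14−14.41)²/14.41 + (26−23.54)²/23.54 + (20−22.87)²/22.87 + (30−29.59)²/29.59 = 1.9003
df = 2
p-value (upper-tail) = 0.38668
At α=0.05: p ≥ α → fail to reject H₀

reject H₀: no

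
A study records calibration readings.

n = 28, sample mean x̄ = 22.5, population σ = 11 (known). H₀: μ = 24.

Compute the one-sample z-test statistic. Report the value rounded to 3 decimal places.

SE = σ/√n = 11/√28 = 2.0788
z = (x̄−μ₀)/SE = (22.5−24)/2.0788 = -0.7216

test statistic = -0.722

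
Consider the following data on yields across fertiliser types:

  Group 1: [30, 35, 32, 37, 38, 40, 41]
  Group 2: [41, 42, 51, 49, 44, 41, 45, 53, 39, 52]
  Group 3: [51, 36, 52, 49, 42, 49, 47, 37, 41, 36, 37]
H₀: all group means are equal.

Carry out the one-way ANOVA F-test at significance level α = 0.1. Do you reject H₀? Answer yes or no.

Group means [36.14, 45.70, 43.36], grand mean 42.393
SSB = Σnᵢ(x̄ᵢ−x̄)² = 393.176; SSW = ΣΣ(x−x̄ᵢ)² = 743.503
MSB = 393.176/2 = 196.5880; MSW = 743.503/25 = 29.7401
F = MSB/MSW = 6.6102
df = (2, 25)
p-value (upper-tail) = 0.00496
At α=0.1: p < α → reject H₀

reject H₀: yes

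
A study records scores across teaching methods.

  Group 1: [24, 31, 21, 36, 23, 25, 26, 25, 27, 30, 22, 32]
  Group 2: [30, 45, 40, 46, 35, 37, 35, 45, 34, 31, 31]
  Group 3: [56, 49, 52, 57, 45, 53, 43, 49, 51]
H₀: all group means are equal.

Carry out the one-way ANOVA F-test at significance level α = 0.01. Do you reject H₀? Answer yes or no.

reject H₀: yes

Group means [26.83, 37.18, 50.56], grand mean 37.062
SSB = Σnᵢ(x̄ᵢ−x̄)² = 2894.350; SSW = ΣΣ(x−x̄ᵢ)² = 753.525
MSB = 2894.350/2 = 1447.1749; MSW = 753.525/29 = 25.9836
F = MSB/MSW = 55.6956
df = (2, 29)
p-value (upper-tail) = 0.00000
At α=0.01: p < α → reject H₀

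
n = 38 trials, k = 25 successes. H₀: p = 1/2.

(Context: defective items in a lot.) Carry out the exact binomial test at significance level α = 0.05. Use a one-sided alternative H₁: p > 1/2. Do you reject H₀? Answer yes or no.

reject H₀: yes

Exact binomial: n=38, k=25, p₀=1/2=0.5000
P(X≥25) from Σ C(n,i)·p₀^i·(1−p₀)^(n−i)
p-value (one-sided, H₁ greater) = 0.03648
At α=0.05: p < α → reject H₀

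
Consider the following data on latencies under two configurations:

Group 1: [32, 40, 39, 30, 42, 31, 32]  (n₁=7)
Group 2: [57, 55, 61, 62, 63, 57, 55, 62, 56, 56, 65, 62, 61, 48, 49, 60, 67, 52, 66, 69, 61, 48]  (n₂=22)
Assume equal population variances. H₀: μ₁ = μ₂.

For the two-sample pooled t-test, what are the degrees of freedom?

degrees of freedom = 27

df = n₁ + n₂ − 2 = 7 + 22 − 2 = 27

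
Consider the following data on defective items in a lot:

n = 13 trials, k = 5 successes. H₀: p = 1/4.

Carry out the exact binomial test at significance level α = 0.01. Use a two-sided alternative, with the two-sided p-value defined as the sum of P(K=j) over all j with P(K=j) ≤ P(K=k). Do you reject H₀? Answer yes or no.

reject H₀: no

Exact binomial: n=13, k=5, p₀=1/4=0.2500
P(X=j) = C(n,j)·p₀^j·(1−p₀)^(n−j); p = Σ P(X=j) over j with P(X=j) ≤ P(X=5)
p-value (two-sided) = 0.33274
At α=0.01: p ≥ α → fail to reject H₀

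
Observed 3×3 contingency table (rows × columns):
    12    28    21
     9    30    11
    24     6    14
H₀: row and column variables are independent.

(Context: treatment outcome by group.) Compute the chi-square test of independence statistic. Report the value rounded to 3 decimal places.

Row totals [61, 50, 44], col totals [45, 64, 46], n=155
χ² = (12−17.71)²/17.71 + (28−25.19)²/25.19 + (21−18.10)²/18.10 + (9−14.52)²/14.52 + (30−20.65)²/20.65 + (11−14.84)²/14.84 + (24−12.77)²/12.77 + (6−18.17)²/18.17 + (14−13.06)²/13.06 = 28.0289
df = 4

test statistic = 28.029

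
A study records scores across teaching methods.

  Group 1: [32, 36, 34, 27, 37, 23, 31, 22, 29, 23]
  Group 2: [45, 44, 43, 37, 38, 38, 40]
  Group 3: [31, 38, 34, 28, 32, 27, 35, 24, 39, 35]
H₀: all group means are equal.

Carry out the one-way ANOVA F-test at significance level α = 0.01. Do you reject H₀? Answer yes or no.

Group means [29.40, 40.71, 32.30], grand mean 33.407
SSB = Σnᵢ(x̄ᵢ−x̄)² = 546.590; SSW = ΣΣ(x−x̄ᵢ)² = 549.929
MSB = 546.590/2 = 273.2950; MSW = 549.929/24 = 22.9137
F = MSB/MSW = 11.9271
df = (2, 24)
p-value (upper-tail) = 0.00025
At α=0.01: p < α → reject H₀

reject H₀: yes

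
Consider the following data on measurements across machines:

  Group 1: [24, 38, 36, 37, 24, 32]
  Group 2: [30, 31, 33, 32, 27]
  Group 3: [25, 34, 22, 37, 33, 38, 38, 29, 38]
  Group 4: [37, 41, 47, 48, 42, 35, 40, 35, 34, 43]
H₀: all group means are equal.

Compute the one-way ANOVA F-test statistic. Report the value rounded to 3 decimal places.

Group means [31.83, 30.60, 32.67, 40.20], grand mean 34.667
SSB = Σnᵢ(x̄ᵢ−x̄)² = 473.033; SSW = ΣΣ(x−x̄ᵢ)² = 739.633
MSB = 473.033/3 = 157.6778; MSW = 739.633/26 = 28.4474
F = MSB/MSW = 5.5428
df = (3, 26)

test statistic = 5.543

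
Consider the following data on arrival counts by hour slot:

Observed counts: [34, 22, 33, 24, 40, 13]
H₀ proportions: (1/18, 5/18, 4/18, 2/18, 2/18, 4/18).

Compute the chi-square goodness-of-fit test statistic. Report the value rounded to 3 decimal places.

test statistic = 121.924

n = 166; E_i = n·p_i = [9.22, 46.11, 36.89, 18.44, 18.44, 36.89]
χ² = (34−9.22)²/9.22 + (22−46.11)²/46.11 + (33−36.89)²/36.89 + (24−18.44)²/18.44 + (40−18.44)²/18.44 + (13−36.89)²/36.89 = 121.9241
df = 5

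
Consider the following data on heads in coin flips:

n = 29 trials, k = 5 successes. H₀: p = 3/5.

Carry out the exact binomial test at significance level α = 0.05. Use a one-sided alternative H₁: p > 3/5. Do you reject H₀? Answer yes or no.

Exact binomial: n=29, k=5, p₀=3/5=0.6000
P(X≥5) from Σ C(n,i)·p₀^i·(1−p₀)^(n−i)
p-value (one-sided, H₁ greater) = 1.00000
At α=0.05: p ≥ α → fail to reject H₀

reject H₀: no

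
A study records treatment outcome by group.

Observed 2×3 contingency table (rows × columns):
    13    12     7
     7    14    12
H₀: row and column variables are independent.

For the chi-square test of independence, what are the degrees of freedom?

df = (r−1)(c−1) = (2−1)·(3−1) = 2

degrees of freedom = 2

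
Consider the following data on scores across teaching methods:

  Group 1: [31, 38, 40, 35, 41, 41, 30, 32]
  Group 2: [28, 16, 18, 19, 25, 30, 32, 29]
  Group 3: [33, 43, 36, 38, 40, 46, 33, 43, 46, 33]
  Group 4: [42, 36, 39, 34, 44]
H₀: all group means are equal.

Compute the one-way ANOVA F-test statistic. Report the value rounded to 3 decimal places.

test statistic = 13.719

Group means [36.00, 24.62, 39.10, 39.00], grand mean 34.548
SSB = Σnᵢ(x̄ᵢ−x̄)² = 1110.902; SSW = ΣΣ(x−x̄ᵢ)² = 728.775
MSB = 1110.902/3 = 370.3008; MSW = 728.775/27 = 26.9917
F = MSB/MSW = 13.7191
df = (3, 27)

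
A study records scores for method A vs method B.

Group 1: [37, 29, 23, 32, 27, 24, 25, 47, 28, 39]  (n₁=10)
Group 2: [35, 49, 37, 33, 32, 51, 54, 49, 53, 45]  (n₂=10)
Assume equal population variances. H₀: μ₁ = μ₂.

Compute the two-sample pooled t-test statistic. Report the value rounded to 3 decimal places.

test statistic = -3.463

x̄₁=31.100, s₁=7.709, n₁=10
x̄₂=43.800, s₂=8.664, n₂=10
s_p² = [9·7.709² + 9·8.664²]/18 = 67.2500
SE = √(s_p²·(1/10+1/10)) = 3.6674
t = (31.100−43.800)/3.6674 = -3.4629
df = 18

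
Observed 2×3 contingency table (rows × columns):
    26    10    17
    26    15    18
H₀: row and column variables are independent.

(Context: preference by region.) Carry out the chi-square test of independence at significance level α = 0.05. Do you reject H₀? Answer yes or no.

reject H₀: no

Row totals [53, 59], col totals [52, 25, 35], n=112
χ² = (26−24.61)²/24.61 + (10−11.83)²/11.83 + (17−16.56)²/16.56 + (26−27.39)²/27.39 + (15−13.17)²/13.17 + (18−18.44)²/18.44 = 0.7092
df = 2
p-value (upper-tail) = 0.70146
At α=0.05: p ≥ α → fail to reject H₀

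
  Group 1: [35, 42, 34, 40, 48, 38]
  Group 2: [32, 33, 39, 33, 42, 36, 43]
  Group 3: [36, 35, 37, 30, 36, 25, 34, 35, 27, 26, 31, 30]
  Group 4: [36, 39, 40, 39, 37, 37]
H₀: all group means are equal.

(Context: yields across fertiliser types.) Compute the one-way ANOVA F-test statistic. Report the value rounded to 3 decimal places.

test statistic = 5.956

Group means [39.50, 36.86, 31.83, 38.00], grand mean 35.645
SSB = Σnᵢ(x̄ᵢ−x̄)² = 307.073; SSW = ΣΣ(x−x̄ᵢ)² = 464.024
MSB = 307.073/3 = 102.3577; MSW = 464.024/27 = 17.1861
F = MSB/MSW = 5.9559
df = (3, 27)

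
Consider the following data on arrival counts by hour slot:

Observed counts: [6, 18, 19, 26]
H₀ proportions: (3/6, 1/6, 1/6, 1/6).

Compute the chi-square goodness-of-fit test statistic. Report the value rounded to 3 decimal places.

test statistic = 50.391

n = 69; E_i = n·p_i = [34.50, 11.50, 11.50, 11.50]
χ² = (6−34.50)²/34.50 + (18−11.50)²/11.50 + (19−11.50)²/11.50 + (26−11.50)²/11.50 = 50.3913
df = 3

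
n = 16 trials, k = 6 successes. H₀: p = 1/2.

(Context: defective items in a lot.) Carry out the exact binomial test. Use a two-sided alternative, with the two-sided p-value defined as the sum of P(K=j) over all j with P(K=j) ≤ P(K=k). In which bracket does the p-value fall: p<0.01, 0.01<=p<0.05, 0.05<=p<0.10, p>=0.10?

p-value bracket: p>=0.10

Exact binomial: n=16, k=6, p₀=1/2=0.5000
P(X=j) = C(n,j)·p₀^j·(1−p₀)^(n−j); p = Σ P(X=j) over j with P(X=j) ≤ P(X=6)
p-value (two-sided) = 0.45450
→ bracket: p>=0.10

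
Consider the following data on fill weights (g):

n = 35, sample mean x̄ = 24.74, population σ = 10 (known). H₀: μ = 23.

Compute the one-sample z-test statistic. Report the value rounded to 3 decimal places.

SE = σ/√n = 10/√35 = 1.6903
z = (x̄−μ₀)/SE = (24.74−23)/1.6903 = 1.0294

test statistic = 1.029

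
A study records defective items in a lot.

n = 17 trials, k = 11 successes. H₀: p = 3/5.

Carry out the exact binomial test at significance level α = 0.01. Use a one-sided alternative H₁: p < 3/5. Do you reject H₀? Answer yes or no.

reject H₀: no

Exact binomial: n=17, k=11, p₀=3/5=0.6000
P(X≤11) from Σ C(n,i)·p₀^i·(1−p₀)^(n−i)
p-value (one-sided, H₁ less) = 0.73607
At α=0.01: p ≥ α → fail to reject H₀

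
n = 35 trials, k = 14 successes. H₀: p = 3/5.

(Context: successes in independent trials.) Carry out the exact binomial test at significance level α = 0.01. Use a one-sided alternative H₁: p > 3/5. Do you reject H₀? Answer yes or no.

reject H₀: no

Exact binomial: n=35, k=14, p₀=3/5=0.6000
P(X≥14) from Σ C(n,i)·p₀^i·(1−p₀)^(n−i)
p-value (one-sided, H₁ greater) = 0.99474
At α=0.01: p ≥ α → fail to reject H₀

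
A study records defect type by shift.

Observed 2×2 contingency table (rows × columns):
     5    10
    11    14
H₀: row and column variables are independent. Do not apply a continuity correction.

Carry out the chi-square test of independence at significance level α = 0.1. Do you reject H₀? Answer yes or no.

Row totals [15, 25], col totals [16, 24], n=40
χ² = (5−6.00)²/6.00 + (10−9.00)²/9.00 + (11−10.00)²/10.00 + (14−15.00)²/15.00 = 0.4444
df = 1
p-value (upper-tail) = 0.50499
At α=0.1: p ≥ α → fail to reject H₀

reject H₀: no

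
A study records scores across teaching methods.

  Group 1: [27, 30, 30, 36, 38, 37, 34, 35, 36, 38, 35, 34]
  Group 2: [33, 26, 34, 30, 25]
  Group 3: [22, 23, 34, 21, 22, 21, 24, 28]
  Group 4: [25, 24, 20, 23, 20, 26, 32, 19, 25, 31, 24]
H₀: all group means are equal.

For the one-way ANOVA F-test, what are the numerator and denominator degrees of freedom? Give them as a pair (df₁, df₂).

k = 4 groups, N = 36 total
df = (k−1, N−k) = (4−1, 36−4) = (3, 32)

degrees of freedom = [3, 32]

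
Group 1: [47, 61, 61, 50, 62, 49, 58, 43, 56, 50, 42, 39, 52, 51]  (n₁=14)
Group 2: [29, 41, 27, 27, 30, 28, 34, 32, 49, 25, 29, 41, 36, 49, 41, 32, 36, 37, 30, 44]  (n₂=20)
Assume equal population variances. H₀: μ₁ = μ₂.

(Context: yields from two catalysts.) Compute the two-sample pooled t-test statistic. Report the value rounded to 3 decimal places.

x̄₁=51.500, s₁=7.356, n₁=14
x̄₂=34.850, s₂=7.271, n₂=20
s_p² = [13·7.356² + 19·7.271²]/32 = 53.3766
SE = √(s_p²·(1/14+1/20)) = 2.5459
t = (51.500−34.850)/2.5459 = 6.5400
df = 32

test statistic = 6.540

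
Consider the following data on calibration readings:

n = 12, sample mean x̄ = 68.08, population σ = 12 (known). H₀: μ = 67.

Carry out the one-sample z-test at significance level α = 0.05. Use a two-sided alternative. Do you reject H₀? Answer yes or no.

reject H₀: no

SE = σ/√n = 12/√12 = 3.4641
z = (x̄−μ₀)/SE = (68.08−67)/3.4641 = 0.3118
p-value (two-sided) = 0.75522
At α=0.05: p ≥ α → fail to reject H₀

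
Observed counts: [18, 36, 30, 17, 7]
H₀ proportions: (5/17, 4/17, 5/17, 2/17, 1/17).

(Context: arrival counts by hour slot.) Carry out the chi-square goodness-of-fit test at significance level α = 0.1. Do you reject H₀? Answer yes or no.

reject H₀: yes

n = 108; E_i = n·p_i = [31.76, 25.41, 31.76, 12.71, 6.35]
χ² = (18−31.76)²/31.76 + (36−25.41)²/25.41 + (30−31.76)²/31.76 + (17−12.71)²/12.71 + (7−6.35)²/6.35 = 11.9917
df = 4
p-value (upper-tail) = 0.01741
At α=0.1: p < α → reject H₀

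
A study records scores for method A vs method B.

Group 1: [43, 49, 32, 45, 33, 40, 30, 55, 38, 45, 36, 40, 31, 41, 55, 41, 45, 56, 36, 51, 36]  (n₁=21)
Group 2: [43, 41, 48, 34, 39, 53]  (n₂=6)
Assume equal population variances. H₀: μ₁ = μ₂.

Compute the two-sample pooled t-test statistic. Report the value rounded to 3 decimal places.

x̄₁=41.810, s₁=7.973, n₁=21
x̄₂=43.000, s₂=6.723, n₂=6
s_p² = [20·7.973² + 5·6.723²]/25 = 59.8895
SE = √(s_p²·(1/21+1/6)) = 3.5824
t = (41.810−43.000)/3.5824 = -0.3323
df = 25

test statistic = -0.332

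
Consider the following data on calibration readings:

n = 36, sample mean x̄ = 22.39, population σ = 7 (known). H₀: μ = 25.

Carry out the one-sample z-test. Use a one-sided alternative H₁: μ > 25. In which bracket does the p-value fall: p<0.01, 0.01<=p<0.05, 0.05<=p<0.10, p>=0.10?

SE = σ/√n = 7/√36 = 1.1667
z = (x̄−μ₀)/SE = (22.39−25)/1.1667 = -2.2371
p-value (one-sided, H₁ greater) = 0.98736
→ bracket: p>=0.10

p-value bracket: p>=0.10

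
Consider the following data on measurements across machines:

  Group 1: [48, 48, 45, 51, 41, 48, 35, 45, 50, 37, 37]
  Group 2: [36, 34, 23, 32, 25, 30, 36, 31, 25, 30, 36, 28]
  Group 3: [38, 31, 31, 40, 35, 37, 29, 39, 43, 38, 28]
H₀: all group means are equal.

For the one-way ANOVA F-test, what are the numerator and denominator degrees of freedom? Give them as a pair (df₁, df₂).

k = 3 groups, N = 34 total
df = (k−1, N−k) = (3−1, 34−3) = (2, 31)

degrees of freedom = [2, 31]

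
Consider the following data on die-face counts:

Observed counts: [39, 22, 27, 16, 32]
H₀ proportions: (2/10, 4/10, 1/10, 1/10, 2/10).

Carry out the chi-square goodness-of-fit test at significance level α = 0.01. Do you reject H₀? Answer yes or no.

reject H₀: yes

n = 136; E_i = n·p_i = [27.20, 54.40, 13.60, 13.60, 27.20]
χ² = (39−27.20)²/27.20 + (22−54.40)²/54.40 + (27−13.60)²/13.60 + (16−13.60)²/13.60 + (32−27.20)²/27.20 = 38.8897
df = 4
p-value (upper-tail) = 0.00000
At α=0.01: p < α → reject H₀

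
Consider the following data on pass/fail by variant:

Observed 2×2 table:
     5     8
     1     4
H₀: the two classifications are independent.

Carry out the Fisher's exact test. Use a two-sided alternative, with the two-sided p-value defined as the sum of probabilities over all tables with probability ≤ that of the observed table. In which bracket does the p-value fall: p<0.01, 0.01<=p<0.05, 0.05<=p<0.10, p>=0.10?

Margins: r₁=13, r₂=5, c₁=6, c₂=12, n=18
p_obs = C(13,5)·C(5,1)/C(18,6); sum pmf over tables with pmf ≤ p_obs
p-value (two-sided) = 0.61485
→ bracket: p>=0.10

p-value bracket: p>=0.10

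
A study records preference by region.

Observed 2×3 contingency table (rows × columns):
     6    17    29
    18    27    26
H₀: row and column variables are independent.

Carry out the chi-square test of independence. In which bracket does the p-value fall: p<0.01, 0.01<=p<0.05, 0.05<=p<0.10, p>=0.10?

p-value bracket: 0.05<=p<0.10

Row totals [52, 71], col totals [24, 44, 55], n=123
χ² = (6−10.15)²/10.15 + (17−18.60)²/18.60 + (29−23.25)²/23.25 + (18−13.85)²/13.85 + (27−25.40)²/25.40 + (26−31.75)²/31.75 = 5.6359
df = 2
p-value (upper-tail) = 0.05973
→ bracket: 0.05<=p<0.10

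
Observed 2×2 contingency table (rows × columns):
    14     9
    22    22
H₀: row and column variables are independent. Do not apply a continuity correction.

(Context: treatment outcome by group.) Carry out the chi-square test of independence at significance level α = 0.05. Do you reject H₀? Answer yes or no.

reject H₀: no

Row totals [23, 44], col totals [36, 31], n=67
χ² = (14−12.36)²/12.36 + (9−10.64)²/10.64 + (22−23.64)²/23.64 + (22−20.36)²/20.36 = 0.7178
df = 1
p-value (upper-tail) = 0.39686
At α=0.05: p ≥ α → fail to reject H₀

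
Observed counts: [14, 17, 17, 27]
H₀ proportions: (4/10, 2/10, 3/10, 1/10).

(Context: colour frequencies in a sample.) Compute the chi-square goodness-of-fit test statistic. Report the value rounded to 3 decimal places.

test statistic = 60.844

n = 75; E_i = n·p_i = [30.00, 15.00, 22.50, 7.50]
χ² = (14−30.00)²/30.00 + (17−15.00)²/15.00 + (17−22.50)²/22.50 + (27−7.50)²/7.50 = 60.8444
df = 3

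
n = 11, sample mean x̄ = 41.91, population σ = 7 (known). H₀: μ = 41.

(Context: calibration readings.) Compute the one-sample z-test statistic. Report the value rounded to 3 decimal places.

SE = σ/√n = 7/√11 = 2.1106
z = (x̄−μ₀)/SE = (41.91−41)/2.1106 = 0.4312

test statistic = 0.431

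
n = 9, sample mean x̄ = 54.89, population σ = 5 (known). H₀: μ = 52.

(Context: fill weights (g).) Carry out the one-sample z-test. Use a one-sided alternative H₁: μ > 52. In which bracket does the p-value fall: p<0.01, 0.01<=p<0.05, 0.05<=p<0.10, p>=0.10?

SE = σ/√n = 5/√9 = 1.6667
z = (x̄−μ₀)/SE = (54.89−52)/1.6667 = 1.7340
p-value (one-sided, H₁ greater) = 0.04146
→ bracket: 0.01<=p<0.05

p-value bracket: 0.01<=p<0.05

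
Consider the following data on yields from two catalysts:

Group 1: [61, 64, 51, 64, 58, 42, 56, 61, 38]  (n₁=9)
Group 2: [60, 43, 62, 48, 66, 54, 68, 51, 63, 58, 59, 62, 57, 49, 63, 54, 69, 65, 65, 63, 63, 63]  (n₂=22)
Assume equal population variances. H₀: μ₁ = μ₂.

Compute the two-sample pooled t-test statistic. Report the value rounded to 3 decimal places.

x̄₁=55.000, s₁=9.474, n₁=9
x̄₂=59.318, s₂=6.883, n₂=22
s_p² = [8·9.474² + 21·6.883²]/29 = 59.0611
SE = √(s_p²·(1/9+1/22)) = 3.0409
t = (55.000−59.318)/3.0409 = -1.4200
df = 29

test statistic = -1.420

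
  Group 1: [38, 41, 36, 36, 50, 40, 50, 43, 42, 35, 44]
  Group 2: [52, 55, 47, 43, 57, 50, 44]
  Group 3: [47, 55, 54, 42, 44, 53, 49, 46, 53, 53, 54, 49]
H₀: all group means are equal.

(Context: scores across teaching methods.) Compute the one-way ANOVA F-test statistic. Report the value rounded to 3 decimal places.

Group means [41.36, 49.71, 49.92], grand mean 46.733
SSB = Σnᵢ(x̄ᵢ−x̄)² = 500.976; SSW = ΣΣ(x−x̄ᵢ)² = 652.891
MSB = 500.976/2 = 250.4880; MSW = 652.891/27 = 24.1811
F = MSB/MSW = 10.3588
df = (2, 27)

test statistic = 10.359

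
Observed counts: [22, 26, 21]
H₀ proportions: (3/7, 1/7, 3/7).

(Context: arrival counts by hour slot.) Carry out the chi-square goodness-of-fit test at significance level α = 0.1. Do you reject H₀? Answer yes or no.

n = 69; E_i = n·p_i = [29.57, 9.86, 29.57]
χ² = (22−29.57)²/29.57 + (26−9.86)²/9.86 + (21−29.57)²/29.57 = 30.8599
df = 2
p-value (upper-tail) = 0.00000
At α=0.1: p < α → reject H₀

reject H₀: yes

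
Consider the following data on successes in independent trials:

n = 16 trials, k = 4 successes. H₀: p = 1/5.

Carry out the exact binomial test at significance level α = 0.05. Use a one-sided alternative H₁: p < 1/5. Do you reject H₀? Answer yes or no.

reject H₀: no

Exact binomial: n=16, k=4, p₀=1/5=0.2000
P(X≤4) from Σ C(n,i)·p₀^i·(1−p₀)^(n−i)
p-value (one-sided, H₁ less) = 0.79825
At α=0.05: p ≥ α → fail to reject H₀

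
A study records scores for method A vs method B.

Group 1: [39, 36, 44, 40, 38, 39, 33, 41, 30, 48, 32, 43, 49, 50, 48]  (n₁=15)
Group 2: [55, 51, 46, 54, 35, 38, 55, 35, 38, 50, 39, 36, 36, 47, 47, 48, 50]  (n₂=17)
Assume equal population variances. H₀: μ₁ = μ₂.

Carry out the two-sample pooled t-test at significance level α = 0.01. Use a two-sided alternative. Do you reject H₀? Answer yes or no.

x̄₁=40.667, s₁=6.343, n₁=15
x̄₂=44.706, s₂=7.414, n₂=17
s_p² = [14·6.343² + 16·7.414²]/30 = 48.0954
SE = √(s_p²·(1/15+1/17)) = 2.4567
t = (40.667−44.706)/2.4567 = -1.6441
df = 30
p-value (two-sided) = 0.11059
At α=0.01: p ≥ α → fail to reject H₀

reject H₀: no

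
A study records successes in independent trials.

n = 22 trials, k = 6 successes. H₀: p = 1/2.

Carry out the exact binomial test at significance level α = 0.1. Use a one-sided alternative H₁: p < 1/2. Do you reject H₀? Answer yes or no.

reject H₀: yes

Exact binomial: n=22, k=6, p₀=1/2=0.5000
P(X≤6) from Σ C(n,i)·p₀^i·(1−p₀)^(n−i)
p-value (one-sided, H₁ less) = 0.02624
At α=0.1: p < α → reject H₀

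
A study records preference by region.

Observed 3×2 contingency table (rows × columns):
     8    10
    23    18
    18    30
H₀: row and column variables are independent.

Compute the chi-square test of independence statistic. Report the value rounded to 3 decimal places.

test statistic = 3.097

Row totals [18, 41, 48], col totals [49, 58], n=107
χ² = (8−8.24)²/8.24 + (10−9.76)²/9.76 + (23−18.78)²/18.78 + (18−22.22)²/22.22 + (18−21.98)²/21.98 + (30−26.02)²/26.02 = 3.0969
df = 2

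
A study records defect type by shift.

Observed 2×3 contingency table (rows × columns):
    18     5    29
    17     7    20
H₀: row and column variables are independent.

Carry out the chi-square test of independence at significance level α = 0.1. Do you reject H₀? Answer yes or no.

Row totals [52, 44], col totals [35, 12, 49], n=96
χ² = (18−18.96)²/18.96 + (5−6.50)²/6.50 + (29−26.54)²/26.54 + (17−16.04)²/16.04 + (7−5.50)²/5.50 + (20−22.46)²/22.46 = 1.3577
df = 2
p-value (upper-tail) = 0.50719
At α=0.1: p ≥ α → fail to reject H₀

reject H₀: no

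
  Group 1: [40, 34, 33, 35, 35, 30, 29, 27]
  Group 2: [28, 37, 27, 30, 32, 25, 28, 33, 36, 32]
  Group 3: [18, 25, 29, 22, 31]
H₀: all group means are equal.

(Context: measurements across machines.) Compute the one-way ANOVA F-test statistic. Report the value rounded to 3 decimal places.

test statistic = 5.347

Group means [32.88, 30.80, 25.00], grand mean 30.261
SSB = Σnᵢ(x̄ᵢ−x̄)² = 195.960; SSW = ΣΣ(x−x̄ᵢ)² = 366.475
MSB = 195.960/2 = 97.9799; MSW = 366.475/20 = 18.3238
F = MSB/MSW = 5.3472
df = (2, 20)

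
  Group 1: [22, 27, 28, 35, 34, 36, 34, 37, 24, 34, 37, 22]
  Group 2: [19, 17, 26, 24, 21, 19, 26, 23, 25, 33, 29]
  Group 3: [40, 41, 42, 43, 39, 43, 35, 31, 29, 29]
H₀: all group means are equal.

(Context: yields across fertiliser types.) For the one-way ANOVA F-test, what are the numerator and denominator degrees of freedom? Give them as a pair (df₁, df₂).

k = 3 groups, N = 33 total
df = (k−1, N−k) = (3−1, 33−3) = (2, 30)

degrees of freedom = [2, 30]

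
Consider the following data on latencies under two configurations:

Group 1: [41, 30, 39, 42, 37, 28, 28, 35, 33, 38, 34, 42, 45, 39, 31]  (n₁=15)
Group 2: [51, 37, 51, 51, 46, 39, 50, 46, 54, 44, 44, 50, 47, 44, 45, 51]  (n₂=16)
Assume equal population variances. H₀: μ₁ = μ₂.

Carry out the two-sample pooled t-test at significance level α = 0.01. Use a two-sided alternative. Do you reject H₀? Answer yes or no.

x̄₁=36.133, s₁=5.370, n₁=15
x̄₂=46.875, s₂=4.674, n₂=16
s_p² = [14·5.370² + 15·4.674²]/29 = 25.2236
SE = √(s_p²·(1/15+1/16)) = 1.8050
t = (36.133−46.875)/1.8050 = -5.9510
df = 29
p-value (two-sided) = 0.00000
At α=0.01: p < α → reject H₀

reject H₀: yes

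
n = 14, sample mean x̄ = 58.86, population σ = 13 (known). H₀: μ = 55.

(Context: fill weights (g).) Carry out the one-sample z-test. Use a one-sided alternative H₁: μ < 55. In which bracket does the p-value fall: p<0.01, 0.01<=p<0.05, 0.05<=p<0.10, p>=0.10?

SE = σ/√n = 13/√14 = 3.4744
z = (x̄−μ₀)/SE = (58.86−55)/3.4744 = 1.1110
p-value (one-sided, H₁ less) = 0.86671
→ bracket: p>=0.10

p-value bracket: p>=0.10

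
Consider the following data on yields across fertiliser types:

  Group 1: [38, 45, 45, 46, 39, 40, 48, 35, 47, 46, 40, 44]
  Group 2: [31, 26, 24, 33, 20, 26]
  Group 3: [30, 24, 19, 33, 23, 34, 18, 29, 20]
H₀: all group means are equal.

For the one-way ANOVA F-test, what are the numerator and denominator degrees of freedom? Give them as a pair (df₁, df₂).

k = 3 groups, N = 27 total
df = (k−1, N−k) = (3−1, 27−3) = (2, 24)

degrees of freedom = [2, 24]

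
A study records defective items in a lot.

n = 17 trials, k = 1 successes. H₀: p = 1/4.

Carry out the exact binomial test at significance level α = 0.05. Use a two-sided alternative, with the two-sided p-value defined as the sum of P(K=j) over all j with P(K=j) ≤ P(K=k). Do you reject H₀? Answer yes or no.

reject H₀: no

Exact binomial: n=17, k=1, p₀=1/4=0.2500
P(X=j) = C(n,j)·p₀^j·(1−p₀)^(n−j); p = Σ P(X=j) over j with P(X=j) ≤ P(X=1)
p-value (two-sided) = 0.09035
At α=0.05: p ≥ α → fail to reject H₀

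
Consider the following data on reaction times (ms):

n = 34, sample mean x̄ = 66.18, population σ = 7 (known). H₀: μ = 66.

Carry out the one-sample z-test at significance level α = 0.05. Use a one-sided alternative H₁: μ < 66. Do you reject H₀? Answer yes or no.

reject H₀: no

SE = σ/√n = 7/√34 = 1.2005
z = (x̄−μ₀)/SE = (66.18−66)/1.2005 = 0.1499
p-value (one-sided, H₁ less) = 0.55959
At α=0.05: p ≥ α → fail to reject H₀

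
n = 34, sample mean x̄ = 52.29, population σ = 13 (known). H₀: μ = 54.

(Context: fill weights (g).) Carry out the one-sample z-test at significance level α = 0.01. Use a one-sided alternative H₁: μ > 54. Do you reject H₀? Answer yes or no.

SE = σ/√n = 13/√34 = 2.2295
z = (x̄−μ₀)/SE = (52.29−54)/2.2295 = -0.7670
p-value (one-sided, H₁ greater) = 0.77846
At α=0.01: p ≥ α → fail to reject H₀

reject H₀: no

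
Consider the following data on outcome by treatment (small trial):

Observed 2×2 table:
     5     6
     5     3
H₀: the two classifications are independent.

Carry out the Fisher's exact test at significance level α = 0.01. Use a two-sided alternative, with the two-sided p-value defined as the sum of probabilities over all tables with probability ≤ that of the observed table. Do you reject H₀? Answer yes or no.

Margins: r₁=11, r₂=8, c₁=10, c₂=9, n=19
p_obs = C(11,5)·C(8,5)/C(19,10); sum pmf over tables with pmf ≤ p_obs
p-value (two-sided) = 0.64992
At α=0.01: p ≥ α → fail to reject H₀

reject H₀: no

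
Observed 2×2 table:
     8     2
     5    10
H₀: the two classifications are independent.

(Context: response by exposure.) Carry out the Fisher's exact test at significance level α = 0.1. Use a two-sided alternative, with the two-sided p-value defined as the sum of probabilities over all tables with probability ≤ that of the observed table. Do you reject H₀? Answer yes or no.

Margins: r₁=10, r₂=15, c₁=13, c₂=12, n=25
p_obs = C(10,8)·C(15,5)/C(25,13); sum pmf over tables with pmf ≤ p_obs
p-value (two-sided) = 0.04141
At α=0.1: p < α → reject H₀

reject H₀: yes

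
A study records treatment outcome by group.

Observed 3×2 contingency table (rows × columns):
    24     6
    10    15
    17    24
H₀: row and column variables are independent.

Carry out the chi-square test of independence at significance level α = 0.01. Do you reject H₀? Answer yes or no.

reject H₀: yes

Row totals [30, 25, 41], col totals [51, 45], n=96
χ² = (24−15.94)²/15.94 + (6−14.06)²/14.06 + (10−13.28)²/13.28 + (15−11.72)²/11.72 + (17−21.78)²/21.78 + (24−19.22)²/19.22 = 12.6696
df = 2
p-value (upper-tail) = 0.00177
At α=0.01: p < α → reject H₀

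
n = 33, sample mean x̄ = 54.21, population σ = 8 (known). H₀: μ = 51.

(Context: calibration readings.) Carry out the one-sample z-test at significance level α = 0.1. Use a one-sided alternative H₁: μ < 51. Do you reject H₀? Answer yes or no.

SE = σ/√n = 8/√33 = 1.3926
z = (x̄−μ₀)/SE = (54.21−51)/1.3926 = 2.3050
p-value (one-sided, H₁ less) = 0.98942
At α=0.1: p ≥ α → fail to reject H₀

reject H₀: no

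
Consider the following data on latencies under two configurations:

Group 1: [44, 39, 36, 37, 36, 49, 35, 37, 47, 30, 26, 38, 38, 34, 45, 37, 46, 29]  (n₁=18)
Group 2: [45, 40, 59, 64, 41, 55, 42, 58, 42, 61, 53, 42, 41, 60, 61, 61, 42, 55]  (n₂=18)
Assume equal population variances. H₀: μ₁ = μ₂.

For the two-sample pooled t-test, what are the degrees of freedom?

degrees of freedom = 34

df = n₁ + n₂ − 2 = 18 + 18 − 2 = 34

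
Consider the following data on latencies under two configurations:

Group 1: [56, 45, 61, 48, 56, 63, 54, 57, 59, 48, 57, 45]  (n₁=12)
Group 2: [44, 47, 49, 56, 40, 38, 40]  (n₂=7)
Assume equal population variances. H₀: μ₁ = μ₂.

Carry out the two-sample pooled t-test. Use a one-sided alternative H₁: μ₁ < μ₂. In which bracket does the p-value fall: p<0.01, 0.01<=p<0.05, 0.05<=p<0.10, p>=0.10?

x̄₁=54.083, s₁=6.142, n₁=12
x̄₂=44.857, s₂=6.336, n₂=7
s_p² = [11·6.142² + 6·6.336²]/17 = 38.5749
SE = √(s_p²·(1/12+1/7)) = 2.9539
t = (54.083−44.857)/2.9539 = 3.1234
df = 17
p-value (one-sided, H₁ less) = 0.99691
→ bracket: p>=0.10

p-value bracket: p>=0.10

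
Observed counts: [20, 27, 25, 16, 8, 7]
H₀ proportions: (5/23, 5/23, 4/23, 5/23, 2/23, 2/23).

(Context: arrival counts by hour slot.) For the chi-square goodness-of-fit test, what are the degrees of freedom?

degrees of freedom = 5

df = k − 1 = 6 − 1 = 5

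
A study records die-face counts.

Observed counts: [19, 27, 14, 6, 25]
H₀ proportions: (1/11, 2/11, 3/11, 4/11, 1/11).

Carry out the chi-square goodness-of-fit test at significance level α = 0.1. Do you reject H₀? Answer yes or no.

reject H₀: yes

n = 91; E_i = n·p_i = [8.27, 16.55, 24.82, 33.09, 8.27]
χ² = (19−8.27)²/8.27 + (27−16.55)²/16.55 + (14−24.82)²/24.82 + (6−33.09)²/33.09 + (25−8.27)²/8.27 = 81.2326
df = 4
p-value (upper-tail) = 0.00000
At α=0.1: p < α → reject H₀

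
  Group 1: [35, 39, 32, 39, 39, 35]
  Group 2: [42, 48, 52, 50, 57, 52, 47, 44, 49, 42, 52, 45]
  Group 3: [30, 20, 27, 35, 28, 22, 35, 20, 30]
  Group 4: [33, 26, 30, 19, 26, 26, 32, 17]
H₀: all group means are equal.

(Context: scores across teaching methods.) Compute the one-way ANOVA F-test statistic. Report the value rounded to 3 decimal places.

Group means [36.50, 48.33, 27.44, 26.12], grand mean 35.857
SSB = Σnᵢ(x̄ᵢ−x̄)² = 3265.022; SSW = ΣΣ(x−x̄ᵢ)² = 773.264
MSB = 3265.022/3 = 1088.3406; MSW = 773.264/31 = 24.9440
F = MSB/MSW = 43.6314
df = (3, 31)

test statistic = 43.631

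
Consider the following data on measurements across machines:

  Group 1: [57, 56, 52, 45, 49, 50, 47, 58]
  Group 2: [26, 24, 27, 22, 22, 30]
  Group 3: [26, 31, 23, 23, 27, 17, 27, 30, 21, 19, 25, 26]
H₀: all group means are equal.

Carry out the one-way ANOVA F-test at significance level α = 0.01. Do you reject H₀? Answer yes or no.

reject H₀: yes

Group means [51.75, 25.17, 24.58], grand mean 33.077
SSB = Σnᵢ(x̄ᵢ−x̄)² = 4030.596; SSW = ΣΣ(x−x̄ᵢ)² = 405.250
MSB = 4030.596/2 = 2015.2981; MSW = 405.250/23 = 17.6196
F = MSB/MSW = 114.3784
df = (2, 23)
p-value (upper-tail) = 0.00000
At α=0.01: p < α → reject H₀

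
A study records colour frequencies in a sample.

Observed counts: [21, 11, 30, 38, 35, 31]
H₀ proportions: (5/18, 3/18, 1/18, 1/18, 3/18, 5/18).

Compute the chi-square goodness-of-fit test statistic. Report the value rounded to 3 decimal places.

n = 166; E_i = n·p_i = [46.11, 27.67, 9.22, 9.22, 27.67, 46.11]
χ² = (21−46.11)²/46.11 + (11−27.67)²/27.67 + (30−9.22)²/9.22 + (38−9.22)²/9.22 + (35−27.67)²/27.67 + (31−46.11)²/46.11 = 167.2241
df = 5

test statistic = 167.224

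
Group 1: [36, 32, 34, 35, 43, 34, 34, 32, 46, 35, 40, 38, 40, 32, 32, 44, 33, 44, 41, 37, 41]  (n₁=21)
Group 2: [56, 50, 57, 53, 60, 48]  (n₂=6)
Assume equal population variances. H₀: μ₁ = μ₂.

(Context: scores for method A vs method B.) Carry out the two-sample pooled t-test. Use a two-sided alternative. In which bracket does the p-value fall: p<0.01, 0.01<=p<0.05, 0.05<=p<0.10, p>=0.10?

p-value bracket: p<0.01

x̄₁=37.286, s₁=4.562, n₁=21
x̄₂=54.000, s₂=4.517, n₂=6
s_p² = [20·4.562² + 5·4.517²]/25 = 20.7314
SE = √(s_p²·(1/21+1/6)) = 2.1077
t = (37.286−54.000)/2.1077 = -7.9301
df = 25
p-value (two-sided) = 0.00000
→ bracket: p<0.01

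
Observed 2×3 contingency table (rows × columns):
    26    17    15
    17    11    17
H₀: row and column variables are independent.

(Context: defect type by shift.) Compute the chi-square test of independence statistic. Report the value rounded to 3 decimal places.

test statistic = 1.680

Row totals [58, 45], col totals [43, 28, 32], n=103
χ² = (26−24.21)²/24.21 + (17−15.77)²/15.77 + (15−18.02)²/18.02 + (17−18.79)²/18.79 + (11−12.23)²/12.23 + (17−13.98)²/13.98 = 1.6804
df = 2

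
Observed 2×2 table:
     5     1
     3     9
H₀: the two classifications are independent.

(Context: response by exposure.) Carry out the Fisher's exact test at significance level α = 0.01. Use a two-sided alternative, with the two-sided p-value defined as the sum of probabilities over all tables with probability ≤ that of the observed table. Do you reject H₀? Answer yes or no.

Margins: r₁=6, r₂=12, c₁=8, c₂=10, n=18
p_obs = C(6,5)·C(12,3)/C(18,8); sum pmf over tables with pmf ≤ p_obs
p-value (two-sided) = 0.04299
At α=0.01: p ≥ α → fail to reject H₀

reject H₀: no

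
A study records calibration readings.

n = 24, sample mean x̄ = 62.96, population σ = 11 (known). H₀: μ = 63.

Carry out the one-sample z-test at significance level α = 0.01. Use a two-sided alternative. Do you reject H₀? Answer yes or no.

reject H₀: no

SE = σ/√n = 11/√24 = 2.2454
z = (x̄−μ₀)/SE = (62.96−63)/2.2454 = -0.0178
p-value (two-sided) = 0.98579
At α=0.01: p ≥ α → fail to reject H₀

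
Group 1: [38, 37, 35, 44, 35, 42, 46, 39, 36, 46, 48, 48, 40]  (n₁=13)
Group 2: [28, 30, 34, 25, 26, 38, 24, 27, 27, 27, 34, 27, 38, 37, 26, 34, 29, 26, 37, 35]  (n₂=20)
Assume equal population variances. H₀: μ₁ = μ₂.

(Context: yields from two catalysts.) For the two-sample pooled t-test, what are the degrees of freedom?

degrees of freedom = 31

df = n₁ + n₂ − 2 = 13 + 20 − 2 = 31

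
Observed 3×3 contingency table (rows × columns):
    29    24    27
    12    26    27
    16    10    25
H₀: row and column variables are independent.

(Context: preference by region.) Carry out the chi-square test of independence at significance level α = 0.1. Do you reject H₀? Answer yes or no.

reject H₀: yes

Row totals [80, 65, 51], col totals [57, 60, 79], n=196
χ² = (29−23.27)²/23.27 + (24−24.49)²/24.49 + (27−32.24)²/32.24 + (12−18.90)²/18.90 + (26−19.90)²/19.90 + (27−26.20)²/26.20 + (16−14.83)²/14.83 + (10−15.61)²/15.61 + (25−20.56)²/20.56 = 9.7633
df = 4
p-value (upper-tail) = 0.04461
At α=0.1: p < α → reject H₀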